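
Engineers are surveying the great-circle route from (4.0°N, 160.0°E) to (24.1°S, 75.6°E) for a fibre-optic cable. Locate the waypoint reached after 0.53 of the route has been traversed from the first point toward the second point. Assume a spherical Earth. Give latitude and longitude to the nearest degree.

≈ (14°S, 118°E)

From cos δ = sin φ₁ sin φ₂ + cos φ₁ cos φ₂ cos Δλ, the central angle is δ ≈ 1.510 rad (86.5°).
Interpolate at f = 0.53 with slerp weights a = sin((1−f)δ)/sin δ ≈ 0.653, b = sin(fδ)/sin δ ≈ 0.719.
p = a·p₁ + b·p₂ ≈ (-0.449, 0.858, -0.248); φ = arcsin(p_z) ≈ -14.36°, λ = atan2(p_y, p_x) ≈ 117.60°.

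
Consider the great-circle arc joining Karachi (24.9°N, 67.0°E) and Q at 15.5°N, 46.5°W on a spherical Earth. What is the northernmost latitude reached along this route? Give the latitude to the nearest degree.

The great circle lies in the plane with unit normal n̂ = (p₁ × p₂)/|p₁ × p₂|.
Here n̂_z ≈ -0.825; the vertex latitude is φ_max = arccos|n̂_z| ≈ 34.4°.
Check via Clairaut: cos φ_max = |cos φ₁| · sin C = cos(24.9°)·sin(65.4°) ≈ 0.825, again giving ≈ 34.4°.

≈ 34°N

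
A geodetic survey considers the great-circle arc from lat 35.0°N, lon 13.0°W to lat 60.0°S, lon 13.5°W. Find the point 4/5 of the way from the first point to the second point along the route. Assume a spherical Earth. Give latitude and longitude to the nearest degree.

The haversine formula gives a central angle δ ≈ 1.658 rad (95.0°) between the endpoints.
Interpolate at f = 4/5 with slerp weights a = sin((1−f)δ)/sin δ ≈ 0.327, b = sin(fδ)/sin δ ≈ 0.974.
p = a·p₁ + b·p₂ ≈ (0.734, -0.174, -0.656); φ = arcsin(p_z) ≈ -41.00°, λ = atan2(p_y, p_x) ≈ -13.32°.

≈ lat 41°S, lon 13°W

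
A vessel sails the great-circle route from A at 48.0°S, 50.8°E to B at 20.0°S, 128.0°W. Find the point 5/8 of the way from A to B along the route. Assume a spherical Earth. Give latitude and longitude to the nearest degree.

≈ 62°S, 127°W

Write both endpoints as unit vectors p₁, p₂ with components (cos φ cos λ, cos φ sin λ, sin φ).
The central angle between the endpoints is δ = arccos(p₁·p₂) ≈ 1.955 rad (112.0°).
Interpolate at f = 5/8 with slerp weights a = sin((1−f)δ)/sin δ ≈ 0.722, b = sin(fδ)/sin δ ≈ 1.013.
p = a·p₁ + b·p₂ ≈ (-0.281, -0.376, -0.883); φ = arcsin(p_z) ≈ -61.99°, λ = atan2(p_y, p_x) ≈ -126.77°.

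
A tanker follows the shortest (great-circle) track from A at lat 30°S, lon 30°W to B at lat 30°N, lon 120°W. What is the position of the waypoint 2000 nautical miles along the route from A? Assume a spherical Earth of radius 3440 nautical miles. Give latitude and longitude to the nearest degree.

≈ lat 12°S, lon 60°W

Write both endpoints as unit vectors p₁, p₂ with components (cos φ cos λ, cos φ sin λ, sin φ).
The central angle between the endpoints is δ = arccos(p₁·p₂) ≈ 1.823 rad (104.5°). The total great-circle distance is δ·R ≈ 1.823 × 3440 ≈ 6273 nmi, so the target fraction is f = 2000/6273 ≈ 0.319.
Interpolate at f ≈ 0.319 with slerp weights a = sin((1−f)δ)/sin δ ≈ 0.977, b = sin(fδ)/sin δ ≈ 0.567.
p = a·p₁ + b·p₂ ≈ (0.488, -0.849, -0.205); φ = arcsin(p_z) ≈ -11.84°, λ = atan2(p_y, p_x) ≈ -60.12°.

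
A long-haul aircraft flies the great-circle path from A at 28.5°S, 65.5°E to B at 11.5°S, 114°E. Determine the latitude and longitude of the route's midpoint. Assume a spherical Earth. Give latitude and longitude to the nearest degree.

≈ 22°S, 91°E

The haversine formula gives a central angle δ ≈ 0.842 rad (48.3°) between the endpoints.
Interpolate at f = 1/2 with slerp weights a = sin((1−f)δ)/sin δ ≈ 0.548, b = sin(fδ)/sin δ ≈ 0.548.
p = a·p₁ + b·p₂ ≈ (-0.019, 0.929, -0.371); φ = arcsin(p_z) ≈ -21.76°, λ = atan2(p_y, p_x) ≈ 91.15°.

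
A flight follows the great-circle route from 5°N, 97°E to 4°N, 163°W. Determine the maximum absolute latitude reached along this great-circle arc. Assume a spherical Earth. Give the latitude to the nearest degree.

≈ 7°N

The great circle lies in the plane with unit normal n̂ = (p₁ × p₂)/|p₁ × p₂|.
Here n̂_z ≈ +0.993; the vertex latitude is φ_max = arccos|n̂_z| ≈ 7.0°.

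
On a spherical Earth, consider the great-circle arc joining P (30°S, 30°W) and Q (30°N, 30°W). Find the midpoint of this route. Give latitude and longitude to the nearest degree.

Write both endpoints as unit vectors p₁, p₂ with components (cos φ cos λ, cos φ sin λ, sin φ).
The central angle between the endpoints is δ = arccos(p₁·p₂) ≈ 1.047 rad (60.0°).
Interpolate at f = 1/2 with slerp weights a = sin((1−f)δ)/sin δ ≈ 0.577, b = sin(fδ)/sin δ ≈ 0.577.
p = a·p₁ + b·p₂ ≈ (0.866, -0.500, 0.000); φ = arcsin(p_z) ≈ 0.00°, λ = atan2(p_y, p_x) ≈ -30.00°.

≈ (0°N, 30°W)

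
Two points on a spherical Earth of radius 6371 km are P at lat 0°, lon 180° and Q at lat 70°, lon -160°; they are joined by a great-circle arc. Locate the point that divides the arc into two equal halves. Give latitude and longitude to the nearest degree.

From cos δ = sin φ₁ sin φ₂ + cos φ₁ cos φ₂ cos Δλ, the central angle is δ ≈ 1.244 rad (71.3°).
Interpolate at f = 1/2 with slerp weights a = sin((1−f)δ)/sin δ ≈ 0.615, b = sin(fδ)/sin δ ≈ 0.615.
p = a·p₁ + b·p₂ ≈ (-0.813, -0.072, 0.578); φ = arcsin(p_z) ≈ 35.31°, λ = atan2(p_y, p_x) ≈ -174.94°.

≈ lat 35°, lon -175°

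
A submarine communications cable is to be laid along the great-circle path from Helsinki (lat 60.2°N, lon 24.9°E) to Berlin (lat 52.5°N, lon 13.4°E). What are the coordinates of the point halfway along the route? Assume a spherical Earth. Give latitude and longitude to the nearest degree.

Convert each endpoint to a unit vector on the sphere (x = cos φ cos λ, y = cos φ sin λ, z = sin φ).
The central angle between the endpoints is δ = arccos(p₁·p₂) ≈ 0.174 rad (10.0°).
Interpolate at f = 1/2 with slerp weights a = sin((1−f)δ)/sin δ ≈ 0.502, b = sin(fδ)/sin δ ≈ 0.502.
p = a·p₁ + b·p₂ ≈ (0.523, 0.176, 0.834); φ = arcsin(p_z) ≈ 56.48°, λ = atan2(p_y, p_x) ≈ 18.57°.

≈ lat 56°N, lon 19°E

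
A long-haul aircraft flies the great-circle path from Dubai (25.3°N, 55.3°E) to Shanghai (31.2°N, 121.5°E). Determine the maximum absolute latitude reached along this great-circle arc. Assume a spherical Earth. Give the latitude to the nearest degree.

≈ 33°N

The great circle lies in the plane with unit normal n̂ = (p₁ × p₂)/|p₁ × p₂|.
Here n̂_z ≈ +0.837; the vertex latitude is φ_max = arccos|n̂_z| ≈ 33.2°.
Check via Clairaut: cos φ_max = |cos φ₁| · sin C = cos(25.3°)·sin(67.7°) ≈ 0.837, again giving ≈ 33.2°.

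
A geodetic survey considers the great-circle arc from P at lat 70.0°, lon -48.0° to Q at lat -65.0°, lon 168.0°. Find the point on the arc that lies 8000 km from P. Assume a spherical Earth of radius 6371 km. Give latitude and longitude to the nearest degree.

≈ lat 18°, lon -134°

Write both endpoints as unit vectors p₁, p₂ with components (cos φ cos λ, cos φ sin λ, sin φ).
The central angle between the endpoints is δ = arccos(p₁·p₂) ≈ 2.890 rad (165.6°). The total great-circle distance is δ·R ≈ 2.890 × 6371 ≈ 18414 km, so the target fraction is f = 8000/18414 ≈ 0.434.
Interpolate at f ≈ 0.434 with slerp weights a = sin((1−f)δ)/sin δ ≈ 4.013, b = sin(fδ)/sin δ ≈ 3.823.
p = a·p₁ + b·p₂ ≈ (-0.662, -0.684, 0.306); φ = arcsin(p_z) ≈ 17.82°, λ = atan2(p_y, p_x) ≈ -134.06°.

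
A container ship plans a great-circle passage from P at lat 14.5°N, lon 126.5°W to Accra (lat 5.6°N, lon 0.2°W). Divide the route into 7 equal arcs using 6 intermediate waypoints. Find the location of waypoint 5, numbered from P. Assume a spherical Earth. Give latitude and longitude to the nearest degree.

Write both endpoints as unit vectors p₁, p₂ with components (cos φ cos λ, cos φ sin λ, sin φ).
The central angle between the endpoints is δ = arccos(p₁·p₂) ≈ 2.148 rad (123.1°).
Interpolate at f = 5/7 with slerp weights a = sin((1−f)δ)/sin δ ≈ 0.688, b = sin(fδ)/sin δ ≈ 1.193.
p = a·p₁ + b·p₂ ≈ (0.791, -0.539, 0.289); φ = arcsin(p_z) ≈ 16.77°, λ = atan2(p_y, p_x) ≈ -34.27°.

≈ lat 17°N, lon 34°W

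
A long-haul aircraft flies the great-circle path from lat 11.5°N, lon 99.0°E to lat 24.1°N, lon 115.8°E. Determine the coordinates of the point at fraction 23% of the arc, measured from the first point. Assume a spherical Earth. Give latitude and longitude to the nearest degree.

≈ lat 15°N, lon 103°E

Write both endpoints as unit vectors p₁, p₂ with components (cos φ cos λ, cos φ sin λ, sin φ).
The central angle between the endpoints is δ = arccos(p₁·p₂) ≈ 0.355 rad (20.3°).
Interpolate at f = 0.23 with slerp weights a = sin((1−f)δ)/sin δ ≈ 0.777, b = sin(fδ)/sin δ ≈ 0.235.
p = a·p₁ + b·p₂ ≈ (-0.212, 0.945, 0.251); φ = arcsin(p_z) ≈ 14.52°, λ = atan2(p_y, p_x) ≈ 102.67°.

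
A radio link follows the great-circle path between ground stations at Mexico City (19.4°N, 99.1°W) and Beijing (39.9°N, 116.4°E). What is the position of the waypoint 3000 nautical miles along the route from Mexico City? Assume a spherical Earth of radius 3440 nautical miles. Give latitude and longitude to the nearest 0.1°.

≈ 57.9°N, 142.9°W

Convert each endpoint to a unit vector on the sphere (x = cos φ cos λ, y = cos φ sin λ, z = sin φ).
The central angle between the endpoints is δ = arccos(p₁·p₂) ≈ 1.956 rad (112.1°). The total great-circle distance is δ·R ≈ 1.956 × 3440 ≈ 6730 nmi, so the target fraction is f = 3000/6730 ≈ 0.446.
Interpolate at f ≈ 0.446 with slerp weights a = sin((1−f)δ)/sin δ ≈ 0.954, b = sin(fδ)/sin δ ≈ 0.826.
p = a·p₁ + b·p₂ ≈ (-0.424, -0.321, 0.847); φ = arcsin(p_z) ≈ 57.88°, λ = atan2(p_y, p_x) ≈ -142.91°.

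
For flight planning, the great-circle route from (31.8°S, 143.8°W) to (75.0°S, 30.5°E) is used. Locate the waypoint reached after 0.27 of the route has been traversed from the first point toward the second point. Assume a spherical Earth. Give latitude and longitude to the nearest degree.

The haversine formula gives a central angle δ ≈ 1.276 rad (73.1°) between the endpoints.
Interpolate at f = 0.27 with slerp weights a = sin((1−f)δ)/sin δ ≈ 0.839, b = sin(fδ)/sin δ ≈ 0.353.
p = a·p₁ + b·p₂ ≈ (-0.497, -0.375, -0.783); φ = arcsin(p_z) ≈ -51.54°, λ = atan2(p_y, p_x) ≈ -142.96°.

≈ (52°S, 143°W)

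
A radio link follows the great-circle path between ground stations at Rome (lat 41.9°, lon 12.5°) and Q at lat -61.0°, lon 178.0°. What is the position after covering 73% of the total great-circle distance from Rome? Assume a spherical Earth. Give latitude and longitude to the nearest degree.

Write both endpoints as unit vectors p₁, p₂ with components (cos φ cos λ, cos φ sin λ, sin φ).
The central angle between the endpoints is δ = arccos(p₁·p₂) ≈ 2.775 rad (159.0°).
Interpolate at f = 0.73 with slerp weights a = sin((1−f)δ)/sin δ ≈ 1.899, b = sin(fδ)/sin δ ≈ 2.505.
p = a·p₁ + b·p₂ ≈ (0.166, 0.348, -0.923); φ = arcsin(p_z) ≈ -67.30°, λ = atan2(p_y, p_x) ≈ 64.49°.

≈ lat -67°, lon 64°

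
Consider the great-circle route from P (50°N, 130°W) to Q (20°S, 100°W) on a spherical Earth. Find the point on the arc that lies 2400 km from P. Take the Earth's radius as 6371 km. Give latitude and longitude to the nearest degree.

≈ (30°N, 118°W)

Convert each endpoint to a unit vector on the sphere (x = cos φ cos λ, y = cos φ sin λ, z = sin φ).
The central angle between the endpoints is δ = arccos(p₁·p₂) ≈ 1.307 rad (74.9°). The total great-circle distance is δ·R ≈ 1.307 × 6371 ≈ 8325 km, so the target fraction is f = 2400/8325 ≈ 0.288.
Interpolate at f ≈ 0.288 with slerp weights a = sin((1−f)δ)/sin δ ≈ 0.830, b = sin(fδ)/sin δ ≈ 0.381.
p = a·p₁ + b·p₂ ≈ (-0.405, -0.762, 0.506); φ = arcsin(p_z) ≈ 30.38°, λ = atan2(p_y, p_x) ≈ -118.02°.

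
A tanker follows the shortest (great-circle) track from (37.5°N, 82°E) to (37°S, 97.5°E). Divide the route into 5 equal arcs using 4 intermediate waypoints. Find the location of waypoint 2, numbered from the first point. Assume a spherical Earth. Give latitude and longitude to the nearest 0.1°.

Convert each endpoint to a unit vector on the sphere (x = cos φ cos λ, y = cos φ sin λ, z = sin φ).
The central angle between the endpoints is δ = arccos(p₁·p₂) ≈ 1.324 rad (75.9°).
Interpolate at f = 2/5 with slerp weights a = sin((1−f)δ)/sin δ ≈ 0.736, b = sin(fδ)/sin δ ≈ 0.521.
p = a·p₁ + b·p₂ ≈ (0.027, 0.991, 0.134); φ = arcsin(p_z) ≈ 7.72°, λ = atan2(p_y, p_x) ≈ 88.44°.

≈ (7.7°N, 88.4°E)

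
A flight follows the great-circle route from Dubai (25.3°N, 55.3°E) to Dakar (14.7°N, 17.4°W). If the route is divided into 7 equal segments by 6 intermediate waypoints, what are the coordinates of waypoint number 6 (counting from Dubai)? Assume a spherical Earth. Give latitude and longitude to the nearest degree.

From cos δ = sin φ₁ sin φ₂ + cos φ₁ cos φ₂ cos Δλ, the central angle is δ ≈ 1.193 rad (68.4°).
Interpolate at f = 6/7 with slerp weights a = sin((1−f)δ)/sin δ ≈ 0.183, b = sin(fδ)/sin δ ≈ 0.918.
p = a·p₁ + b·p₂ ≈ (0.941, -0.130, 0.311); φ = arcsin(p_z) ≈ 18.12°, λ = atan2(p_y, p_x) ≈ -7.86°.

≈ 18°N, 8°W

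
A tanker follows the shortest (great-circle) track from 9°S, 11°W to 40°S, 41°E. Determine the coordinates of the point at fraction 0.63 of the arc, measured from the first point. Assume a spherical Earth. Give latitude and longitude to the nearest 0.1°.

Convert each endpoint to a unit vector on the sphere (x = cos φ cos λ, y = cos φ sin λ, z = sin φ).
The central angle between the endpoints is δ = arccos(p₁·p₂) ≈ 0.969 rad (55.5°).
Interpolate at f = 0.63 with slerp weights a = sin((1−f)δ)/sin δ ≈ 0.426, b = sin(fδ)/sin δ ≈ 0.695.
p = a·p₁ + b·p₂ ≈ (0.815, 0.269, -0.514); φ = arcsin(p_z) ≈ -30.90°, λ = atan2(p_y, p_x) ≈ 18.29°.

≈ 30.9°S, 18.3°E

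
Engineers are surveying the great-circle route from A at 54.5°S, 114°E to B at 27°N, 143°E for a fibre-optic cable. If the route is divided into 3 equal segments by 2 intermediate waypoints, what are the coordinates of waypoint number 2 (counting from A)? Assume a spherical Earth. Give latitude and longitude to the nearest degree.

≈ 0°N, 135°E

Write both endpoints as unit vectors p₁, p₂ with components (cos φ cos λ, cos φ sin λ, sin φ).
The central angle between the endpoints is δ = arccos(p₁·p₂) ≈ 1.488 rad (85.2°).
Interpolate at f = 2/3 with slerp weights a = sin((1−f)δ)/sin δ ≈ 0.477, b = sin(fδ)/sin δ ≈ 0.840.
p = a·p₁ + b·p₂ ≈ (-0.710, 0.704, -0.007); φ = arcsin(p_z) ≈ -0.42°, λ = atan2(p_y, p_x) ≈ 135.27°.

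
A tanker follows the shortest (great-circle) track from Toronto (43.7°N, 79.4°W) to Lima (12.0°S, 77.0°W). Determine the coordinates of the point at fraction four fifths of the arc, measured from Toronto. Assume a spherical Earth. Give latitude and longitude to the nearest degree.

≈ 1°S, 77°W

Write both endpoints as unit vectors p₁, p₂ with components (cos φ cos λ, cos φ sin λ, sin φ).
The central angle between the endpoints is δ = arccos(p₁·p₂) ≈ 0.973 rad (55.7°).
Interpolate at f = 4/5 with slerp weights a = sin((1−f)δ)/sin δ ≈ 0.234, b = sin(fδ)/sin δ ≈ 0.849.
p = a·p₁ + b·p₂ ≈ (0.218, -0.976, -0.015); φ = arcsin(p_z) ≈ -0.86°, λ = atan2(p_y, p_x) ≈ -77.41°.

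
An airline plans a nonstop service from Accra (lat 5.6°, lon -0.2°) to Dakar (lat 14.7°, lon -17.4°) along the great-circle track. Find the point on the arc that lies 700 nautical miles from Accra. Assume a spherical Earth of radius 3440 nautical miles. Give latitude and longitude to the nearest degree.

≈ lat 11°, lon -11°

From cos δ = sin φ₁ sin φ₂ + cos φ₁ cos φ₂ cos Δλ, the central angle is δ ≈ 0.335 rad (19.2°). The total great-circle distance is δ·R ≈ 0.335 × 3440 ≈ 1153 nmi, so the target fraction is f = 700/1153 ≈ 0.607.
Interpolate at f ≈ 0.607 with slerp weights a = sin((1−f)δ)/sin δ ≈ 0.399, b = sin(fδ)/sin δ ≈ 0.614.
p = a·p₁ + b·p₂ ≈ (0.964, -0.179, 0.195); φ = arcsin(p_z) ≈ 11.24°, λ = atan2(p_y, p_x) ≈ -10.52°.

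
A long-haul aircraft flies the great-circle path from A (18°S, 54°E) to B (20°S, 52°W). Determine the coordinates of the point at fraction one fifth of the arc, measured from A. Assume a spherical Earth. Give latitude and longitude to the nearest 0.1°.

Convert each endpoint to a unit vector on the sphere (x = cos φ cos λ, y = cos φ sin λ, z = sin φ).
The central angle between the endpoints is δ = arccos(p₁·p₂) ≈ 1.712 rad (98.1°).
Interpolate at f = 1/5 with slerp weights a = sin((1−f)δ)/sin δ ≈ 0.990, b = sin(fδ)/sin δ ≈ 0.339.
p = a·p₁ + b·p₂ ≈ (0.749, 0.510, -0.422); φ = arcsin(p_z) ≈ -24.95°, λ = atan2(p_y, p_x) ≈ 34.26°.

≈ (24.9°S, 34.3°E)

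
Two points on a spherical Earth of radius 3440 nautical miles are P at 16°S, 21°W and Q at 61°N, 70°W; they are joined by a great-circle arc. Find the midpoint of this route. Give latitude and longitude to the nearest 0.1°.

≈ 24.2°N, 37.0°W

Convert each endpoint to a unit vector on the sphere (x = cos φ cos λ, y = cos φ sin λ, z = sin φ).
The central angle between the endpoints is δ = arccos(p₁·p₂) ≈ 1.506 rad (86.3°).
Interpolate at f = 1/2 with slerp weights a = sin((1−f)δ)/sin δ ≈ 0.685, b = sin(fδ)/sin δ ≈ 0.685.
p = a·p₁ + b·p₂ ≈ (0.729, -0.548, 0.410); φ = arcsin(p_z) ≈ 24.24°, λ = atan2(p_y, p_x) ≈ -36.96°.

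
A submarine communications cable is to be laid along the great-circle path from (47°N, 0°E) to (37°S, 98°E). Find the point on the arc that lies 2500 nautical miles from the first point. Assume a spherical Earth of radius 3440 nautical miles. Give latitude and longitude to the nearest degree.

≈ (22°N, 41°E)

From cos δ = sin φ₁ sin φ₂ + cos φ₁ cos φ₂ cos Δλ, the central angle is δ ≈ 2.113 rad (121.1°). The total great-circle distance is δ·R ≈ 2.113 × 3440 ≈ 7268 nmi, so the target fraction is f = 2500/7268 ≈ 0.344.
Interpolate at f ≈ 0.344 with slerp weights a = sin((1−f)δ)/sin δ ≈ 1.148, b = sin(fδ)/sin δ ≈ 0.776.
p = a·p₁ + b·p₂ ≈ (0.696, 0.613, 0.372); φ = arcsin(p_z) ≈ 21.87°, λ = atan2(p_y, p_x) ≈ 41.38°.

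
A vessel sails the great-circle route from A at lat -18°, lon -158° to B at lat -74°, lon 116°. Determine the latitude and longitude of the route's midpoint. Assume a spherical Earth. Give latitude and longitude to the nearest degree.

≈ lat -52°, lon -174°

From cos δ = sin φ₁ sin φ₂ + cos φ₁ cos φ₂ cos Δλ, the central angle is δ ≈ 1.250 rad (71.6°).
Interpolate at f = 1/2 with slerp weights a = sin((1−f)δ)/sin δ ≈ 0.617, b = sin(fδ)/sin δ ≈ 0.617.
p = a·p₁ + b·p₂ ≈ (-0.618, -0.067, -0.783); φ = arcsin(p_z) ≈ -51.55°, λ = atan2(p_y, p_x) ≈ -173.82°.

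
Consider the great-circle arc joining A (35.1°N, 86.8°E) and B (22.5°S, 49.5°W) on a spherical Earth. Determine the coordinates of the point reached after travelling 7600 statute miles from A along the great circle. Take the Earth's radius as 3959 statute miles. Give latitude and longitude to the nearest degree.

≈ (6°S, 23°W)

Write both endpoints as unit vectors p₁, p₂ with components (cos φ cos λ, cos φ sin λ, sin φ).
The central angle between the endpoints is δ = arccos(p₁·p₂) ≈ 2.444 rad (140.0°). The total great-circle distance is δ·R ≈ 2.444 × 3959 ≈ 9677 mi, so the target fraction is f = 7600/9677 ≈ 0.785.
Interpolate at f ≈ 0.785 with slerp weights a = sin((1−f)δ)/sin δ ≈ 0.780, b = sin(fδ)/sin δ ≈ 1.463.
p = a·p₁ + b·p₂ ≈ (0.914, -0.391, -0.112); φ = arcsin(p_z) ≈ -6.41°, λ = atan2(p_y, p_x) ≈ -23.17°.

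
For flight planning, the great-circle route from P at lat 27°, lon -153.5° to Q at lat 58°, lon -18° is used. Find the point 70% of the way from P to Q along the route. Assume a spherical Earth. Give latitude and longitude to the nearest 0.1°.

≈ lat 70.6°, lon -74.3°

Write both endpoints as unit vectors p₁, p₂ with components (cos φ cos λ, cos φ sin λ, sin φ).
The central angle between the endpoints is δ = arccos(p₁·p₂) ≈ 1.523 rad (87.2°).
Interpolate at f = 0.70 with slerp weights a = sin((1−f)δ)/sin δ ≈ 0.442, b = sin(fδ)/sin δ ≈ 0.876.
p = a·p₁ + b·p₂ ≈ (0.089, -0.319, 0.944); φ = arcsin(p_z) ≈ 70.65°, λ = atan2(p_y, p_x) ≈ -74.33°.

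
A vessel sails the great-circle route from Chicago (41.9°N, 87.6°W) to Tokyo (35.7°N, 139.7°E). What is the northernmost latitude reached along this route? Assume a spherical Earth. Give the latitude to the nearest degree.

≈ 64°N

The great circle lies in the plane with unit normal n̂ = (p₁ × p₂)/|p₁ × p₂|.
Here n̂_z ≈ -0.444; the vertex latitude is φ_max = arccos|n̂_z| ≈ 63.6°.
Check via Clairaut: cos φ_max = |cos φ₁| · sin C = cos(41.9°)·sin(36.7°) ≈ 0.444, again giving ≈ 63.6°.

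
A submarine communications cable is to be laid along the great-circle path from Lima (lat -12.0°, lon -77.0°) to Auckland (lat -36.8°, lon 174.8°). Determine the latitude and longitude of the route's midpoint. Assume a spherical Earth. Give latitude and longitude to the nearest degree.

Convert each endpoint to a unit vector on the sphere (x = cos φ cos λ, y = cos φ sin λ, z = sin φ).
The central angle between the endpoints is δ = arccos(p₁·p₂) ≈ 1.691 rad (96.9°).
Interpolate at f = 1/2 with slerp weights a = sin((1−f)δ)/sin δ ≈ 0.754, b = sin(fδ)/sin δ ≈ 0.754.
p = a·p₁ + b·p₂ ≈ (-0.435, -0.664, -0.608); φ = arcsin(p_z) ≈ -37.47°, λ = atan2(p_y, p_x) ≈ -123.26°.

≈ lat -37°, lon -123°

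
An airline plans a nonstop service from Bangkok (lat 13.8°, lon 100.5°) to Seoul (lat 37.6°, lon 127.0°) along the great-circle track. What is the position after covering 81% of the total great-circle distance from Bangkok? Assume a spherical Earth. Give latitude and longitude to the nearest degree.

≈ lat 34°, lon 121°

From cos δ = sin φ₁ sin φ₂ + cos φ₁ cos φ₂ cos Δλ, the central angle is δ ≈ 0.584 rad (33.5°).
Interpolate at f = 0.81 with slerp weights a = sin((1−f)δ)/sin δ ≈ 0.201, b = sin(fδ)/sin δ ≈ 0.826.
p = a·p₁ + b·p₂ ≈ (-0.430, 0.715, 0.552); φ = arcsin(p_z) ≈ 33.51°, λ = atan2(p_y, p_x) ≈ 121.01°.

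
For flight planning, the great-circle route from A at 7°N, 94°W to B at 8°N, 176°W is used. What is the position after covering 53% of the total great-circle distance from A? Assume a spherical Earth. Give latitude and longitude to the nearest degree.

≈ 10°N, 137°W

Write both endpoints as unit vectors p₁, p₂ with components (cos φ cos λ, cos φ sin λ, sin φ).
The central angle between the endpoints is δ = arccos(p₁·p₂) ≈ 1.416 rad (81.2°).
Interpolate at f = 0.53 with slerp weights a = sin((1−f)δ)/sin δ ≈ 0.625, b = sin(fδ)/sin δ ≈ 0.690.
p = a·p₁ + b·p₂ ≈ (-0.725, -0.667, 0.172); φ = arcsin(p_z) ≈ 9.92°, λ = atan2(p_y, p_x) ≈ -137.41°.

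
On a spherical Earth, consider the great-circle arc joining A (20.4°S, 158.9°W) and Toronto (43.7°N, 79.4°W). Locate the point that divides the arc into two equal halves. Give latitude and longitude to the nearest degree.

From cos δ = sin φ₁ sin φ₂ + cos φ₁ cos φ₂ cos Δλ, the central angle is δ ≈ 1.688 rad (96.7°).
Interpolate at f = 1/2 with slerp weights a = sin((1−f)δ)/sin δ ≈ 0.753, b = sin(fδ)/sin δ ≈ 0.753.
p = a·p₁ + b·p₂ ≈ (-0.558, -0.789, 0.258); φ = arcsin(p_z) ≈ 14.93°, λ = atan2(p_y, p_x) ≈ -125.28°.

≈ (15°N, 125°W)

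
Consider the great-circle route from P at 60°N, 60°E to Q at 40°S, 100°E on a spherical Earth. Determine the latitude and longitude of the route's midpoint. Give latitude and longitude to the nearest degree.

From cos δ = sin φ₁ sin φ₂ + cos φ₁ cos φ₂ cos Δλ, the central angle is δ ≈ 1.837 rad (105.3°).
Interpolate at f = 1/2 with slerp weights a = sin((1−f)δ)/sin δ ≈ 0.824, b = sin(fδ)/sin δ ≈ 0.824.
p = a·p₁ + b·p₂ ≈ (0.096, 0.978, 0.184); φ = arcsin(p_z) ≈ 10.60°, λ = atan2(p_y, p_x) ≈ 84.37°.

≈ 11°N, 84°E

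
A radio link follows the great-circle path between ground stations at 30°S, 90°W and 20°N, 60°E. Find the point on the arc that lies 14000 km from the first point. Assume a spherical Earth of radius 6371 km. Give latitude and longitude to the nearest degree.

≈ 8°N, 37°E

The haversine formula gives a central angle δ ≈ 2.638 rad (151.1°) between the endpoints. The total great-circle distance is δ·R ≈ 2.638 × 6371 ≈ 16806 km, so the target fraction is f = 14000/16806 ≈ 0.833.
Interpolate at f ≈ 0.833 with slerp weights a = sin((1−f)δ)/sin δ ≈ 0.883, b = sin(fδ)/sin δ ≈ 1.678.
p = a·p₁ + b·p₂ ≈ (0.788, 0.601, 0.132); φ = arcsin(p_z) ≈ 7.61°, λ = atan2(p_y, p_x) ≈ 37.31°.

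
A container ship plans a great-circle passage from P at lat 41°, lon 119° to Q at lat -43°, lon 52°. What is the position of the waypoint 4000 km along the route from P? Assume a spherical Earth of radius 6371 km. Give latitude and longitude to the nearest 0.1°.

≈ lat 12.2°, lon 94.4°

Write both endpoints as unit vectors p₁, p₂ with components (cos φ cos λ, cos φ sin λ, sin φ).
The central angle between the endpoints is δ = arccos(p₁·p₂) ≈ 1.805 rad (103.4°). The total great-circle distance is δ·R ≈ 1.805 × 6371 ≈ 11498 km, so the target fraction is f = 4000/11498 ≈ 0.348.
Interpolate at f ≈ 0.348 with slerp weights a = sin((1−f)δ)/sin δ ≈ 0.949, b = sin(fδ)/sin δ ≈ 0.604.
p = a·p₁ + b·p₂ ≈ (-0.075, 0.975, 0.211); φ = arcsin(p_z) ≈ 12.18°, λ = atan2(p_y, p_x) ≈ 94.43°.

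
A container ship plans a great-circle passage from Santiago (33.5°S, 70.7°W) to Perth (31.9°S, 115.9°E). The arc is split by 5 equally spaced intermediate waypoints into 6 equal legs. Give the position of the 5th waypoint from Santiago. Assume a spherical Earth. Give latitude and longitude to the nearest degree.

≈ 51°S, 119°E

Convert each endpoint to a unit vector on the sphere (x = cos φ cos λ, y = cos φ sin λ, z = sin φ).
The central angle between the endpoints is δ = arccos(p₁·p₂) ≈ 1.995 rad (114.3°).
Interpolate at f = 5/6 with slerp weights a = sin((1−f)δ)/sin δ ≈ 0.358, b = sin(fδ)/sin δ ≈ 1.093.
p = a·p₁ + b·p₂ ≈ (-0.306, 0.553, -0.775); φ = arcsin(p_z) ≈ -50.81°, λ = atan2(p_y, p_x) ≈ 119.01°.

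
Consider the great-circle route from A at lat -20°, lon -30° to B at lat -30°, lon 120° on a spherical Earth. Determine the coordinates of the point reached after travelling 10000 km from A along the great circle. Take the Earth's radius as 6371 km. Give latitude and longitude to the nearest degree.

≈ lat -54°, lon 90°

Convert each endpoint to a unit vector on the sphere (x = cos φ cos λ, y = cos φ sin λ, z = sin φ).
The central angle between the endpoints is δ = arccos(p₁·p₂) ≈ 2.134 rad (122.3°). The total great-circle distance is δ·R ≈ 2.134 × 6371 ≈ 13595 km, so the target fraction is f = 10000/13595 ≈ 0.736.
Interpolate at f ≈ 0.736 with slerp weights a = sin((1−f)δ)/sin δ ≈ 0.632, b = sin(fδ)/sin δ ≈ 1.183.
p = a·p₁ + b·p₂ ≈ (0.003, 0.590, -0.808); φ = arcsin(p_z) ≈ -53.86°, λ = atan2(p_y, p_x) ≈ 89.75°.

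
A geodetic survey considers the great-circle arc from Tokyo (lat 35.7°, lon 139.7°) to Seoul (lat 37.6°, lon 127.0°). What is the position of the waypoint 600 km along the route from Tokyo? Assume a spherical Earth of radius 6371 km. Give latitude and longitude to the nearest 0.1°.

From cos δ = sin φ₁ sin φ₂ + cos φ₁ cos φ₂ cos Δλ, the central angle is δ ≈ 0.181 rad (10.4°). The total great-circle distance is δ·R ≈ 0.181 × 6371 ≈ 1152 km, so the target fraction is f = 600/1152 ≈ 0.521.
Interpolate at f ≈ 0.521 with slerp weights a = sin((1−f)δ)/sin δ ≈ 0.481, b = sin(fδ)/sin δ ≈ 0.523.
p = a·p₁ + b·p₂ ≈ (-0.547, 0.584, 0.600); φ = arcsin(p_z) ≈ 36.86°, λ = atan2(p_y, p_x) ≈ 133.16°.

≈ lat 36.9°, lon 133.2°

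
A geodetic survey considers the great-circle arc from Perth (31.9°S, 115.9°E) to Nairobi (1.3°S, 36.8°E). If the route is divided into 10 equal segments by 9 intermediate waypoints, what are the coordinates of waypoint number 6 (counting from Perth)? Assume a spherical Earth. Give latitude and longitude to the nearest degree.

The haversine formula gives a central angle δ ≈ 1.397 rad (80.1°) between the endpoints.
Interpolate at f = 6/10 with slerp weights a = sin((1−f)δ)/sin δ ≈ 0.538, b = sin(fδ)/sin δ ≈ 0.755.
p = a·p₁ + b·p₂ ≈ (0.405, 0.863, -0.302); φ = arcsin(p_z) ≈ -17.56°, λ = atan2(p_y, p_x) ≈ 64.88°.

≈ 18°S, 65°E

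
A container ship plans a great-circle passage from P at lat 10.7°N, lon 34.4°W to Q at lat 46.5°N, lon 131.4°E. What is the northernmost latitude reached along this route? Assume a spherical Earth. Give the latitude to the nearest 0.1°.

The great circle lies in the plane with unit normal n̂ = (p₁ × p₂)/|p₁ × p₂|.
Here n̂_z ≈ +0.194; the vertex latitude is φ_max = arccos|n̂_z| ≈ 78.8°.
Check via Clairaut: cos φ_max = |cos φ₁| · sin C = cos(10.7°)·sin(11.4°) ≈ 0.194, again giving ≈ 78.8°.

≈ 78.8°N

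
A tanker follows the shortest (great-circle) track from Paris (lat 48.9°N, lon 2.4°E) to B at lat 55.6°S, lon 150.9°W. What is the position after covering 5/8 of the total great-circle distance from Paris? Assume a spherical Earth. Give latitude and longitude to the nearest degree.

≈ lat 30°S, lon 70°W

Write both endpoints as unit vectors p₁, p₂ with components (cos φ cos λ, cos φ sin λ, sin φ).
The central angle between the endpoints is δ = arccos(p₁·p₂) ≈ 2.836 rad (162.5°).
Interpolate at f = 5/8 with slerp weights a = sin((1−f)δ)/sin δ ≈ 2.902, b = sin(fδ)/sin δ ≈ 3.253.
p = a·p₁ + b·p₂ ≈ (0.300, -0.814, -0.497); φ = arcsin(p_z) ≈ -29.83°, λ = atan2(p_y, p_x) ≈ -69.76°.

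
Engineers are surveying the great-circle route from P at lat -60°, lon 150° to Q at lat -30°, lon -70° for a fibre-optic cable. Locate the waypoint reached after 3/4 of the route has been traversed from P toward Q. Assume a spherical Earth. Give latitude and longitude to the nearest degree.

Write both endpoints as unit vectors p₁, p₂ with components (cos φ cos λ, cos φ sin λ, sin φ).
The central angle between the endpoints is δ = arccos(p₁·p₂) ≈ 1.469 rad (84.2°).
Interpolate at f = 3/4 with slerp weights a = sin((1−f)δ)/sin δ ≈ 0.361, b = sin(fδ)/sin δ ≈ 0.897.
p = a·p₁ + b·p₂ ≈ (0.109, -0.640, -0.761); φ = arcsin(p_z) ≈ -49.55°, λ = atan2(p_y, p_x) ≈ -80.30°.

≈ lat -50°, lon -80°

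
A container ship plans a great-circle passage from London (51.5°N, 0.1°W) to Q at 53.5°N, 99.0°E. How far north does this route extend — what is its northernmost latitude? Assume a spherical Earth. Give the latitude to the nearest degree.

The great circle lies in the plane with unit normal n̂ = (p₁ × p₂)/|p₁ × p₂|.
Here n̂_z ≈ +0.445; the vertex latitude is φ_max = arccos|n̂_z| ≈ 63.6°.
Check via Clairaut: cos φ_max = |cos φ₁| · sin C = cos(51.5°)·sin(45.7°) ≈ 0.445, again giving ≈ 63.6°.

≈ 64°N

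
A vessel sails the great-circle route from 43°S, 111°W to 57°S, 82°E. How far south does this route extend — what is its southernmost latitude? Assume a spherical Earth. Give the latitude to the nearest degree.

≈ 85°S

The great circle lies in the plane with unit normal n̂ = (p₁ × p₂)/|p₁ × p₂|.
Here n̂_z ≈ -0.091; the vertex latitude is φ_max = arccos|n̂_z| ≈ 84.8°.
Check via Clairaut: cos φ_max = |cos φ₁| · sin C = cos(43.0°)·sin(172.8°) ≈ 0.091, again giving ≈ 84.8°.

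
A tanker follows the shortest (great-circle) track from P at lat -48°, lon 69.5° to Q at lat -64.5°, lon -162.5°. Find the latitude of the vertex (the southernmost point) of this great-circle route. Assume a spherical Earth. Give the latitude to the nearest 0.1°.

The great circle lies in the plane with unit normal n̂ = (p₁ × p₂)/|p₁ × p₂|.
Here n̂_z ≈ +0.261; the vertex latitude is φ_max = arccos|n̂_z| ≈ 74.9°.
Check via Clairaut: cos φ_max = |cos φ₁| · sin C = cos(48.0°)·sin(157.0°) ≈ 0.261, again giving ≈ 74.9°.

≈ -74.9°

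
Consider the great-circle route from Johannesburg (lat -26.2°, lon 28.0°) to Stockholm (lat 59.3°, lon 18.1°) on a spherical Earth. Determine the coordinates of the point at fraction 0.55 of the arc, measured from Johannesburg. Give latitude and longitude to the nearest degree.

≈ lat 21°, lon 24°

The haversine formula gives a central angle δ ≈ 1.499 rad (85.9°) between the endpoints.
Interpolate at f = 0.55 with slerp weights a = sin((1−f)δ)/sin δ ≈ 0.626, b = sin(fδ)/sin δ ≈ 0.736.
p = a·p₁ + b·p₂ ≈ (0.853, 0.381, 0.356); φ = arcsin(p_z) ≈ 20.88°, λ = atan2(p_y, p_x) ≈ 24.03°.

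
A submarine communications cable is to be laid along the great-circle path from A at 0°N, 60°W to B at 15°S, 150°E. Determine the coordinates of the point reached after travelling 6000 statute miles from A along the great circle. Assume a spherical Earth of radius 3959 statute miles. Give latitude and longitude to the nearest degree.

The haversine formula gives a central angle δ ≈ 2.562 rad (146.8°) between the endpoints. The total great-circle distance is δ·R ≈ 2.562 × 3959 ≈ 10142 mi, so the target fraction is f = 6000/10142 ≈ 0.592.
Interpolate at f ≈ 0.592 with slerp weights a = sin((1−f)δ)/sin δ ≈ 1.580, b = sin(fδ)/sin δ ≈ 1.822.
p = a·p₁ + b·p₂ ≈ (-0.735, -0.488, -0.472); φ = arcsin(p_z) ≈ -28.14°, λ = atan2(p_y, p_x) ≈ -146.41°.

≈ 28°S, 146°W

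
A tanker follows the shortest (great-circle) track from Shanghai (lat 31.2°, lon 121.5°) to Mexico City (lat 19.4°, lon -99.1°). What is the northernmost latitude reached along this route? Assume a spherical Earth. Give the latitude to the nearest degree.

≈ 54°

The great circle lies in the plane with unit normal n̂ = (p₁ × p₂)/|p₁ × p₂|.
Here n̂_z ≈ +0.585; the vertex latitude is φ_max = arccos|n̂_z| ≈ 54.2°.
Check via Clairaut: cos φ_max = |cos φ₁| · sin C = cos(31.2°)·sin(43.1°) ≈ 0.585, again giving ≈ 54.2°.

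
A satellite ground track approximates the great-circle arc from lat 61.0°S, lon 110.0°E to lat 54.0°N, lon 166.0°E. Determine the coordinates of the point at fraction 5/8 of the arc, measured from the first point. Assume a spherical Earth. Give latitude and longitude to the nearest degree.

≈ lat 11°N, lon 145°E

From cos δ = sin φ₁ sin φ₂ + cos φ₁ cos φ₂ cos Δλ, the central angle is δ ≈ 2.151 rad (123.2°).
Interpolate at f = 5/8 with slerp weights a = sin((1−f)δ)/sin δ ≈ 0.863, b = sin(fδ)/sin δ ≈ 1.165.
p = a·p₁ + b·p₂ ≈ (-0.808, 0.559, 0.188); φ = arcsin(p_z) ≈ 10.81°, λ = atan2(p_y, p_x) ≈ 145.31°.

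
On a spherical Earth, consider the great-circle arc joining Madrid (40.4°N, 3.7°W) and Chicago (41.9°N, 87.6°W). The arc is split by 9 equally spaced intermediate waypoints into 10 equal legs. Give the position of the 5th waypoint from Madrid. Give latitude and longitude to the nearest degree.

≈ 50°N, 45°W

Write both endpoints as unit vectors p₁, p₂ with components (cos φ cos λ, cos φ sin λ, sin φ).
The central angle between the endpoints is δ = arccos(p₁·p₂) ≈ 1.055 rad (60.5°).
Interpolate at f = 5/10 with slerp weights a = sin((1−f)δ)/sin δ ≈ 0.579, b = sin(fδ)/sin δ ≈ 0.579.
p = a·p₁ + b·p₂ ≈ (0.458, -0.459, 0.762); φ = arcsin(p_z) ≈ 49.60°, λ = atan2(p_y, p_x) ≈ -45.06°.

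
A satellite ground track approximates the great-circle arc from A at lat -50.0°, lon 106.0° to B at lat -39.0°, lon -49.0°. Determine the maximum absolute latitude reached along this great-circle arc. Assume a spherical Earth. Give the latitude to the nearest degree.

The great circle lies in the plane with unit normal n̂ = (p₁ × p₂)/|p₁ × p₂|.
Here n̂_z ≈ -0.211; the vertex latitude is φ_max = arccos|n̂_z| ≈ 77.8°.

≈ -78°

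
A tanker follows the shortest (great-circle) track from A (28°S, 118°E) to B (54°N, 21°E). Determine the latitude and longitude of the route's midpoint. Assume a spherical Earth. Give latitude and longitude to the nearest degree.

≈ (19°N, 82°E)

Write both endpoints as unit vectors p₁, p₂ with components (cos φ cos λ, cos φ sin λ, sin φ).
The central angle between the endpoints is δ = arccos(p₁·p₂) ≈ 2.030 rad (116.3°).
Interpolate at f = 1/2 with slerp weights a = sin((1−f)δ)/sin δ ≈ 0.948, b = sin(fδ)/sin δ ≈ 0.948.
p = a·p₁ + b·p₂ ≈ (0.127, 0.938, 0.322); φ = arcsin(p_z) ≈ 18.77°, λ = atan2(p_y, p_x) ≈ 82.28°.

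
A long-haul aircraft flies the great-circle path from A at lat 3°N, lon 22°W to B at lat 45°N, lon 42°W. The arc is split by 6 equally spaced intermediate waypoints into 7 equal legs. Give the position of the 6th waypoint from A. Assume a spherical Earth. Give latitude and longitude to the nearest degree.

From cos δ = sin φ₁ sin φ₂ + cos φ₁ cos φ₂ cos Δλ, the central angle is δ ≈ 0.795 rad (45.5°).
Interpolate at f = 6/7 with slerp weights a = sin((1−f)δ)/sin δ ≈ 0.159, b = sin(fδ)/sin δ ≈ 0.882.
p = a·p₁ + b·p₂ ≈ (0.611, -0.477, 0.632); φ = arcsin(p_z) ≈ 39.21°, λ = atan2(p_y, p_x) ≈ -37.99°.

≈ lat 39°N, lon 38°W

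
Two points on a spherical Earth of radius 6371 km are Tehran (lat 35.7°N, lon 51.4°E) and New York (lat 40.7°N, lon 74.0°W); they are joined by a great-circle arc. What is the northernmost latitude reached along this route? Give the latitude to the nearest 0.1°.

≈ 59.9°N

The great circle lies in the plane with unit normal n̂ = (p₁ × p₂)/|p₁ × p₂|.
Here n̂_z ≈ -0.502; the vertex latitude is φ_max = arccos|n̂_z| ≈ 59.9°.
Check via Clairaut: cos φ_max = |cos φ₁| · sin C = cos(35.7°)·sin(38.2°) ≈ 0.502, again giving ≈ 59.9°.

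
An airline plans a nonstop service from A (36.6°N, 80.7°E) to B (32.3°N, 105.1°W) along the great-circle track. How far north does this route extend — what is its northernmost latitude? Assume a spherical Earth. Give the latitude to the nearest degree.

≈ 86°N

The great circle lies in the plane with unit normal n̂ = (p₁ × p₂)/|p₁ × p₂|.
Here n̂_z ≈ +0.073; the vertex latitude is φ_max = arccos|n̂_z| ≈ 85.8°.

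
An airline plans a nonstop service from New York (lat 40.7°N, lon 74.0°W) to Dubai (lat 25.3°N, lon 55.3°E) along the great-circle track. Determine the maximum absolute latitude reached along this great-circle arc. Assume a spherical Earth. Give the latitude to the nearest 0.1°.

The great circle lies in the plane with unit normal n̂ = (p₁ × p₂)/|p₁ × p₂|.
Here n̂_z ≈ +0.537; the vertex latitude is φ_max = arccos|n̂_z| ≈ 57.5°.
Check via Clairaut: cos φ_max = |cos φ₁| · sin C = cos(40.7°)·sin(45.1°) ≈ 0.537, again giving ≈ 57.5°.

≈ 57.5°N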